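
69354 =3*23118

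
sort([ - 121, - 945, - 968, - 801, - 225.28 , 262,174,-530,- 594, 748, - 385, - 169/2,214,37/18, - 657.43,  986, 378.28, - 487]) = [-968, - 945, - 801,-657.43 ,-594, - 530, - 487, - 385, - 225.28,- 121,-169/2,37/18,  174,214,262,378.28, 748,  986 ]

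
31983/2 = 15991 + 1/2 = 15991.50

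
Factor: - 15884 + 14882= -1002=- 2^1*3^1*167^1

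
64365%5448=4437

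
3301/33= 3301/33 = 100.03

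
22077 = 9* 2453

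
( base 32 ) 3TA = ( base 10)4010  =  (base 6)30322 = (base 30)4DK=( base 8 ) 7652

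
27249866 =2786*9781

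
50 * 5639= 281950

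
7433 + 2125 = 9558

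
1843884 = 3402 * 542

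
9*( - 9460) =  - 85140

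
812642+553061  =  1365703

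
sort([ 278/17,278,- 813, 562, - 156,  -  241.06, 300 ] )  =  [ - 813 , - 241.06,  -  156, 278/17,278, 300, 562]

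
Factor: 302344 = 2^3*7^1 * 5399^1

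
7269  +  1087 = 8356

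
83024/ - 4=-20756/1 = - 20756.00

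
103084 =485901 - 382817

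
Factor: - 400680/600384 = - 2^( - 3) * 3^2* 5^1*7^1*59^( - 1) = - 315/472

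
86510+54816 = 141326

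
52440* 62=3251280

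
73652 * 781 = 57522212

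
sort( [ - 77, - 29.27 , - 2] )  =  [-77, - 29.27 ,-2 ]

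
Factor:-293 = -293^1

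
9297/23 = 9297/23 = 404.22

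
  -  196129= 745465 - 941594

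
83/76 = 83/76 = 1.09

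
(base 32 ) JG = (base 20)1b4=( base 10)624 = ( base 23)143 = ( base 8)1160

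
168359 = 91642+76717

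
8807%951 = 248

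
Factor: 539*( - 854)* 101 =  - 46490906  =  - 2^1*7^3 *11^1*61^1*101^1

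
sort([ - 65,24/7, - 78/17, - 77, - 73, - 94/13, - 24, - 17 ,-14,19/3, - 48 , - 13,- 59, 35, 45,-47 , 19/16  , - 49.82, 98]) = [ - 77, - 73,  -  65,  -  59,  -  49.82, - 48, - 47,-24,- 17,  -  14 , -13,  -  94/13, - 78/17,19/16, 24/7,19/3, 35, 45,98 ]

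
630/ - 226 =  - 3 + 24/113 = - 2.79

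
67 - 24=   43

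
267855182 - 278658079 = -10802897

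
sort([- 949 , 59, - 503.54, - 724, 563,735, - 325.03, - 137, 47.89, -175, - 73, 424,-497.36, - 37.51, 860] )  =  [- 949,  -  724, -503.54, -497.36, - 325.03,- 175,  -  137, - 73,-37.51,47.89,59, 424,563, 735, 860]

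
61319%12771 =10235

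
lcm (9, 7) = 63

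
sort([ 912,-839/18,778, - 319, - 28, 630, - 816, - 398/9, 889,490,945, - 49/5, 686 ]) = [-816, - 319, - 839/18, - 398/9, - 28, - 49/5, 490,630,686,778 , 889,  912, 945]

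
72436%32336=7764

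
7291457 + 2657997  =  9949454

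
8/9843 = 8/9843=0.00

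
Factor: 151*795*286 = 34332870= 2^1*3^1*5^1 * 11^1* 13^1*53^1 * 151^1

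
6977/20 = 6977/20= 348.85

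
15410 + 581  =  15991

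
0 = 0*36965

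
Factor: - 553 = - 7^1*79^1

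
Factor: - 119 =-7^1*17^1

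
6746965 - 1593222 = 5153743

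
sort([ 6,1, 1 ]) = [1,1 , 6]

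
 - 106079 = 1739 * (-61) 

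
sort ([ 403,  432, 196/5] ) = [ 196/5, 403,432 ] 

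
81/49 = 81/49 = 1.65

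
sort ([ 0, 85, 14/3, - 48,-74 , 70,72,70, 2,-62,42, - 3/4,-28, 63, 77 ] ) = [-74,-62,-48,-28,-3/4, 0, 2, 14/3 , 42, 63, 70, 70, 72,77 , 85] 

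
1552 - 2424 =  - 872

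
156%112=44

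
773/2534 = 773/2534 = 0.31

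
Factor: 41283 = 3^3 * 11^1*139^1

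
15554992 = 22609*688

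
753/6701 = 753/6701 = 0.11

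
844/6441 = 844/6441 = 0.13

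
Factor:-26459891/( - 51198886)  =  2^(-1) * 47^( - 1)*61^(-1 ) * 8929^( - 1)*26459891^1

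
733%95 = 68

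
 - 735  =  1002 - 1737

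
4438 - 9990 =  - 5552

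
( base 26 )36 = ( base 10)84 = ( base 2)1010100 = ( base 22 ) 3i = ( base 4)1110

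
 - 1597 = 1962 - 3559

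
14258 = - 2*(-7129) 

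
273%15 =3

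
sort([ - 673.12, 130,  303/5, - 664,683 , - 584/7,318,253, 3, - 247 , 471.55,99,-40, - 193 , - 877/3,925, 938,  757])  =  [ - 673.12, - 664, -877/3, - 247, - 193,  -  584/7, - 40,  3,303/5, 99  ,  130, 253, 318, 471.55 , 683,757,925, 938]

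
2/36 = 1/18 = 0.06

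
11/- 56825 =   -  11/56825=- 0.00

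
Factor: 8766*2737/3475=23992542/3475 = 2^1*3^2*5^(- 2)*7^1*17^1*23^1*139^( - 1)*487^1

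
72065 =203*355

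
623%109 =78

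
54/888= 9/148 = 0.06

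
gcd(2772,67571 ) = 7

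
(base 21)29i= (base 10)1089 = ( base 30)169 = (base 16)441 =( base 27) 1D9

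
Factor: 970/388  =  5/2=2^(-1 )*5^1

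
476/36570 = 238/18285 = 0.01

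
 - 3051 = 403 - 3454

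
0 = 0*428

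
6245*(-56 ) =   -  349720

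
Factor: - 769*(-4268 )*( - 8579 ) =-28157067268 = - 2^2*11^1*23^1* 97^1*373^1*769^1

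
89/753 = 89/753=0.12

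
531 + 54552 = 55083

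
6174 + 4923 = 11097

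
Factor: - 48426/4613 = - 6918/659 = -2^1*3^1*659^( - 1)*1153^1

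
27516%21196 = 6320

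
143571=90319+53252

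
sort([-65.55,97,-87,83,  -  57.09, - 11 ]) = [ - 87,- 65.55, - 57.09, - 11,83 , 97]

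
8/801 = 8/801= 0.01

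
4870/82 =59 + 16/41= 59.39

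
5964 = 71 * 84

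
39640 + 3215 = 42855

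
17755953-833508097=- 815752144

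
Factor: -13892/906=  - 46/3 = -2^1*3^(-1)* 23^1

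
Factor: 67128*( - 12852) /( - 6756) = 71894088/563 = 2^3*3^3*7^1*17^1*563^( - 1 )*2797^1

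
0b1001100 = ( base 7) 136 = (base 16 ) 4c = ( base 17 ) 48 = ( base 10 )76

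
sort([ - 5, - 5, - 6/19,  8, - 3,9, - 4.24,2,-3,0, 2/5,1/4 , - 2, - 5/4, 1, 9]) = [ - 5, - 5, - 4.24, - 3, -3,-2,  -  5/4, - 6/19,  0, 1/4, 2/5,1,2, 8, 9 , 9]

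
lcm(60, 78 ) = 780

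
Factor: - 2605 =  - 5^1*521^1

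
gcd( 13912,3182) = 74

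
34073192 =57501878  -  23428686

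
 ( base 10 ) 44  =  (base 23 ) 1L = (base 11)40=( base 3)1122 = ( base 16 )2c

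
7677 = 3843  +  3834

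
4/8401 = 4/8401 = 0.00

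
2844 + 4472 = 7316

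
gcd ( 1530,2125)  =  85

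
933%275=108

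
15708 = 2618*6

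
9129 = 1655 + 7474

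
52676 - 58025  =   - 5349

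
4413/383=4413/383 = 11.52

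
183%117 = 66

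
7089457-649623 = 6439834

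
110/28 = 55/14 =3.93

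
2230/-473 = -5+135/473=-4.71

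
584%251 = 82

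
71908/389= 71908/389 = 184.85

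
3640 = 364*10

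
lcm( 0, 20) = 0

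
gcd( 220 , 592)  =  4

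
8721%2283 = 1872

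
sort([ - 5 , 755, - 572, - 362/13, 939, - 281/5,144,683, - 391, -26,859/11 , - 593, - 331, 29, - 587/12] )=[- 593, - 572, - 391,-331, - 281/5, - 587/12, - 362/13, - 26,-5,29,859/11,144,683,755,939]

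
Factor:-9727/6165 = -3^( - 2)*5^( - 1)*71^1 = - 71/45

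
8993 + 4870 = 13863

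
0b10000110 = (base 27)4q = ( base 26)54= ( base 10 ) 134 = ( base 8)206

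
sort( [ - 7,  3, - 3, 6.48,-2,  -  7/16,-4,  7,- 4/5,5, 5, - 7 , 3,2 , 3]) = [ - 7 ,  -  7, - 4, - 3,-2,-4/5, - 7/16,2,3,  3,3, 5,5, 6.48,7] 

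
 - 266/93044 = -19/6646 = - 0.00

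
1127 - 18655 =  - 17528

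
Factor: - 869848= - 2^3*7^3*317^1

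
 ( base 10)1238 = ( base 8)2326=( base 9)1625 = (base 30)1B8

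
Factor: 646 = 2^1*17^1*19^1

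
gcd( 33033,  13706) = 77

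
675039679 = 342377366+332662313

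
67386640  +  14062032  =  81448672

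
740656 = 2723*272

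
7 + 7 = 14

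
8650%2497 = 1159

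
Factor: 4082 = 2^1*13^1*157^1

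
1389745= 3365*413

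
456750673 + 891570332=1348321005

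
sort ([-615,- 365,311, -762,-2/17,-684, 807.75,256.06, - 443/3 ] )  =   [- 762, - 684, - 615, - 365,- 443/3,-2/17, 256.06, 311,807.75 ]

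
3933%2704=1229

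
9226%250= 226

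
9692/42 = 4846/21 =230.76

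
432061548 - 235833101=196228447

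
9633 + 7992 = 17625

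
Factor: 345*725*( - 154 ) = - 2^1*3^1 * 5^3 *7^1*11^1*23^1 * 29^1=   - 38519250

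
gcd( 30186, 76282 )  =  86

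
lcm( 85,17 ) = 85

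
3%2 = 1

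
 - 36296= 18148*( - 2 )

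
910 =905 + 5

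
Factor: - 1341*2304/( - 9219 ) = 2^8*3^3*7^( - 1)*149^1* 439^(-1) = 1029888/3073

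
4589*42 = 192738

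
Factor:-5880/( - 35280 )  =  2^(-1)*3^(  -  1 ) = 1/6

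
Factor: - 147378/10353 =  - 242/17 = - 2^1 * 11^2 * 17^( - 1)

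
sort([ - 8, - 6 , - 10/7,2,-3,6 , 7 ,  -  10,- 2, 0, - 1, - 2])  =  [  -  10, - 8 , - 6, - 3 ,-2, - 2 , - 10/7 , - 1 , 0, 2,6, 7 ]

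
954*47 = 44838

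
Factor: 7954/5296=2^( - 3)*41^1*97^1*331^( -1)  =  3977/2648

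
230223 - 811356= - 581133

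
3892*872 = 3393824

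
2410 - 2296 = 114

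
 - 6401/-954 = 6 + 677/954 =6.71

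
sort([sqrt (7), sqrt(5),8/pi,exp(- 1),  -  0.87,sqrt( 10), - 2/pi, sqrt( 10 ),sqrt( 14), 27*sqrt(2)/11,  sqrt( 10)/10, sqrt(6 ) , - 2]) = [-2, - 0.87,-2/pi, sqrt( 10)/10,exp( - 1), sqrt(5), sqrt(6),8/pi, sqrt(7 ), sqrt( 10 ),sqrt(10),27*sqrt (2) /11,  sqrt (14)] 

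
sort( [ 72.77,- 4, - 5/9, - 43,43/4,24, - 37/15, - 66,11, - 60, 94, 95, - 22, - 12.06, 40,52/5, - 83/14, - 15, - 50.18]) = [ - 66, - 60 , - 50.18, - 43, - 22, - 15, - 12.06, - 83/14, - 4, - 37/15,-5/9,52/5,43/4,  11, 24, 40,72.77,94, 95]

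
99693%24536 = 1549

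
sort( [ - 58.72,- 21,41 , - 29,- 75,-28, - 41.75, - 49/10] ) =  [ - 75, - 58.72, - 41.75, - 29, - 28,-21, - 49/10,41]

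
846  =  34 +812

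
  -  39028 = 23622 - 62650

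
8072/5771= 8072/5771 = 1.40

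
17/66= 17/66 = 0.26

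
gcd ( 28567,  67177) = 11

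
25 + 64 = 89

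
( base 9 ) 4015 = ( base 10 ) 2930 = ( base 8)5562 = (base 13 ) 1445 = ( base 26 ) 48i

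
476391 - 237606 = 238785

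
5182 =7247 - 2065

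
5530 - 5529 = 1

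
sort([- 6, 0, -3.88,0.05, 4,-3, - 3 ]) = [ - 6,-3.88 ,-3, - 3, 0, 0.05, 4]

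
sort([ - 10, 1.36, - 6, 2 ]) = [  -  10,- 6, 1.36, 2]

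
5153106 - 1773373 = 3379733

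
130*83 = 10790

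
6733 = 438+6295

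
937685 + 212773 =1150458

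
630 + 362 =992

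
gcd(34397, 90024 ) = 11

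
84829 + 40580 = 125409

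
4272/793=4272/793 = 5.39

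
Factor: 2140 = 2^2*5^1 * 107^1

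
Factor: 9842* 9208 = 2^4*7^1*19^1*37^1 * 1151^1 = 90625136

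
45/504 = 5/56 = 0.09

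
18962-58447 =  - 39485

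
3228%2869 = 359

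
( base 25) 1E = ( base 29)1a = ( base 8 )47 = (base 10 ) 39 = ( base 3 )1110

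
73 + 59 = 132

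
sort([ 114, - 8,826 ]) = [ - 8, 114,826 ] 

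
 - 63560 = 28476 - 92036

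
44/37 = 44/37 = 1.19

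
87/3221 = 87/3221 = 0.03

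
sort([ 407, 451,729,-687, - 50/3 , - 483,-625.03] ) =[ - 687,  -  625.03, - 483, - 50/3,407,451, 729 ]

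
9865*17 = 167705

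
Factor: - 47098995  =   - 3^1 *5^1*1453^1*2161^1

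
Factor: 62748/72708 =3^2*7^1*73^( - 1)  =  63/73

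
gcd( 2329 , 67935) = 1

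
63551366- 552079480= - 488528114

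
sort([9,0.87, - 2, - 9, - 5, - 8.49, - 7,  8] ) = [ - 9,-8.49, - 7,- 5, - 2,0.87,8,9]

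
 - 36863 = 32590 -69453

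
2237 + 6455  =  8692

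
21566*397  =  8561702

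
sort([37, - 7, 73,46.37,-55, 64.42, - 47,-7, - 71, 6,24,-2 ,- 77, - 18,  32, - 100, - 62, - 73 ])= [-100, - 77, - 73, - 71, - 62, - 55, - 47 ,-18, - 7,-7,- 2,  6,24, 32,37,  46.37, 64.42,73] 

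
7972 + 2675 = 10647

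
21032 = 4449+16583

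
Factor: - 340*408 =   -  2^5*3^1*5^1*17^2 = - 138720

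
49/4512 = 49/4512 = 0.01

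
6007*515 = 3093605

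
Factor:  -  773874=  - 2^1 * 3^4*17^1*281^1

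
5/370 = 1/74 = 0.01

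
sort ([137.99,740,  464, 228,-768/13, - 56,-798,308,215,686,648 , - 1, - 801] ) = [-801, - 798,-768/13, - 56, -1, 137.99,215, 228, 308,464, 648, 686,740]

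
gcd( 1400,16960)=40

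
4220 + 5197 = 9417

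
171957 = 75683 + 96274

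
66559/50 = 66559/50 =1331.18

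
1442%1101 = 341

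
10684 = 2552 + 8132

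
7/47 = 7/47 = 0.15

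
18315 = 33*555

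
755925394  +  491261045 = 1247186439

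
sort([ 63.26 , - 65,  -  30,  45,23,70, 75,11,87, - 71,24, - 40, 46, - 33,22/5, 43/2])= [- 71, - 65, - 40 , - 33, - 30,  22/5,11,43/2,23, 24 , 45,  46,63.26,70,75,87]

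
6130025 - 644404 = 5485621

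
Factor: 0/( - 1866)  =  0^1 = 0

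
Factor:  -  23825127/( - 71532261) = 7941709/23844087 = 3^( - 2 )*47^( - 1 )*56369^(- 1)  *7941709^1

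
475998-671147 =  - 195149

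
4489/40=112 + 9/40 = 112.22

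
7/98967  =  7/98967 = 0.00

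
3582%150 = 132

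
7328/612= 11+149/153 = 11.97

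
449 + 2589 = 3038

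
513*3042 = 1560546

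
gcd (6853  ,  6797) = 7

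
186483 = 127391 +59092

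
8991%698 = 615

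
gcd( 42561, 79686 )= 9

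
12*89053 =1068636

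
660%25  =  10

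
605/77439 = 605/77439 = 0.01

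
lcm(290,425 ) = 24650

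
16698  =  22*759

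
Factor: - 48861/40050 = - 61/50  =  - 2^( - 1 )* 5^( - 2)*61^1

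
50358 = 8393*6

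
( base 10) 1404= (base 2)10101111100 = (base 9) 1830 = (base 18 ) 460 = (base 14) 724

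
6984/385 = 18 + 54/385 = 18.14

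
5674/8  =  709 +1/4 = 709.25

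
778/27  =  28 + 22/27=28.81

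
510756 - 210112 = 300644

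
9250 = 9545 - 295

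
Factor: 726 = 2^1*3^1*11^2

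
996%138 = 30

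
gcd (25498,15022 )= 2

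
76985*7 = 538895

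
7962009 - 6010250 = 1951759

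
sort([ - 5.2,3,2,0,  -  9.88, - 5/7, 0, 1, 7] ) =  [ - 9.88, - 5.2 ,-5/7,0 , 0, 1,  2 , 3,7 ] 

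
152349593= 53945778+98403815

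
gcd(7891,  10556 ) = 13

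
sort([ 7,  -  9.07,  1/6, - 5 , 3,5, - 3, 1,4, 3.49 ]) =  [ - 9.07, -5, - 3,1/6, 1  ,  3,3.49 , 4, 5 , 7]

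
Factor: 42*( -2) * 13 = - 2^2 * 3^1 * 7^1*13^1 = - 1092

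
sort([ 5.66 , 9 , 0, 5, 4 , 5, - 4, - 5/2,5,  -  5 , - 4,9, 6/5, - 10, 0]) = [  -  10 ,  -  5 , - 4, - 4, - 5/2,0, 0, 6/5,  4, 5 , 5, 5, 5.66, 9, 9]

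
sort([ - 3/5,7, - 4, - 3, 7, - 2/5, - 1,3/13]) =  [ - 4,-3, - 1, - 3/5, - 2/5,3/13 , 7,7 ]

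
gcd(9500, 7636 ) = 4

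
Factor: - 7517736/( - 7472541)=2505912/2490847 = 2^3*3^1*193^1*541^1*2490847^(-1)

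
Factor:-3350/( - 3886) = 5^2*29^(-1 )=25/29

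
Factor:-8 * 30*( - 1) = 2^4 * 3^1 * 5^1 =240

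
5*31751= 158755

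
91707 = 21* 4367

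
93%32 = 29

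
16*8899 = 142384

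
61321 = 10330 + 50991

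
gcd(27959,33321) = 383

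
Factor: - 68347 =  - 41^1 *1667^1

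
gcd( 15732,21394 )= 38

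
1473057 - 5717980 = -4244923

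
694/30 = 23+ 2/15 = 23.13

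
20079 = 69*291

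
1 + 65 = 66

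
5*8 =40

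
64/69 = 64/69  =  0.93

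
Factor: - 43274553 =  - 3^1*7^1*53^1*59^1*659^1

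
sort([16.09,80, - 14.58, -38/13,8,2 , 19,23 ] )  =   [ - 14.58, - 38/13, 2,8,16.09,19,23,80] 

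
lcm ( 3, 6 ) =6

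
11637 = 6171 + 5466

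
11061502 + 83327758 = 94389260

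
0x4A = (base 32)2A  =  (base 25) 2o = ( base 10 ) 74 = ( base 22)38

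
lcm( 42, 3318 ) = 3318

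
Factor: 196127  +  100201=296328 = 2^3 * 3^1*12347^1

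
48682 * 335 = 16308470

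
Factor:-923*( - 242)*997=2^1*11^2*13^1* 71^1*997^1 = 222695902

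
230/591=230/591 = 0.39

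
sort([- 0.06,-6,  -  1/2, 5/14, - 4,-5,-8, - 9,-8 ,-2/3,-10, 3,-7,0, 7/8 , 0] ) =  [ - 10 , - 9, - 8 ,-8 ,-7,-6,-5,  -  4, - 2/3, - 1/2, - 0.06,0, 0, 5/14, 7/8,  3 ]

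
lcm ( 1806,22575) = 45150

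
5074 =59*86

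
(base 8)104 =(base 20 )38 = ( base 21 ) 35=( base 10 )68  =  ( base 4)1010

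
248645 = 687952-439307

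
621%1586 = 621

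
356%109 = 29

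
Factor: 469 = 7^1 *67^1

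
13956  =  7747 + 6209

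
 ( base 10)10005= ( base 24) H8L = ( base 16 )2715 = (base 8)23425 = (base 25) G05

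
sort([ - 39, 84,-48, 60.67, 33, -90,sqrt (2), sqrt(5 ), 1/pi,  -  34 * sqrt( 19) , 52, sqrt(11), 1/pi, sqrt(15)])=[ - 34 * sqrt ( 19), - 90,-48, - 39, 1/pi, 1/pi, sqrt(2), sqrt ( 5) , sqrt(11), sqrt( 15),33, 52, 60.67,84]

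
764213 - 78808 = 685405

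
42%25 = 17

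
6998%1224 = 878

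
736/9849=736/9849 = 0.07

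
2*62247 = 124494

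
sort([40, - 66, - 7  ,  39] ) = [ - 66,-7, 39,40] 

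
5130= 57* 90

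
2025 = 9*225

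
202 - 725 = - 523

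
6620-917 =5703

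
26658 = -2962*( - 9 )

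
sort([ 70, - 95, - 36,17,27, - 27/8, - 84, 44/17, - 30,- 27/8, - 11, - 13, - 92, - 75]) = [ - 95, - 92 , - 84, - 75,-36, - 30, - 13, - 11, - 27/8, - 27/8, 44/17,17,27, 70 ] 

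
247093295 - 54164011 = 192929284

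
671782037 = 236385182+435396855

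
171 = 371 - 200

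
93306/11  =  8482 + 4/11 = 8482.36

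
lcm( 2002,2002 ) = 2002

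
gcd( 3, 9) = 3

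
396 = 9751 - 9355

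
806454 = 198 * 4073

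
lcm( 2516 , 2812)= 47804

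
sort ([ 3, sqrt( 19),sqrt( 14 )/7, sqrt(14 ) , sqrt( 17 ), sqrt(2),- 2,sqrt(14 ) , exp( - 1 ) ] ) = [ - 2,exp( - 1 ), sqrt( 14)/7,sqrt( 2 ),  3, sqrt (14),sqrt( 14 ) , sqrt (17 ), sqrt(19)]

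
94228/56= 23557/14  =  1682.64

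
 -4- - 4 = 0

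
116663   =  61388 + 55275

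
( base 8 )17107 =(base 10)7751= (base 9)11562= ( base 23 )ef0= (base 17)19DG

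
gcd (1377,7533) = 81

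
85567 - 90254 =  - 4687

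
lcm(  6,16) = 48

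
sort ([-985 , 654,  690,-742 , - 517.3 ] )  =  [ - 985,-742, -517.3, 654, 690]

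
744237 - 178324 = 565913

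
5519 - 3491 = 2028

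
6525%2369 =1787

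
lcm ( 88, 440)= 440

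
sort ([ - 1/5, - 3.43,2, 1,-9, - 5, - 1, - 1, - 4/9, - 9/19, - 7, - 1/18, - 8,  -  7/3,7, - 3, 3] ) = [ - 9, - 8, - 7, - 5 , - 3.43,-3 , - 7/3, - 1, - 1, - 9/19, - 4/9,- 1/5, - 1/18 , 1,2,3,7 ] 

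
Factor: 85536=2^5*3^5*11^1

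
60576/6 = 10096 = 10096.00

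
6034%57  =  49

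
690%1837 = 690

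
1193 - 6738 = - 5545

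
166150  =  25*6646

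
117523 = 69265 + 48258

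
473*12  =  5676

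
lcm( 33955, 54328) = 271640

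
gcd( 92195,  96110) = 5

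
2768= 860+1908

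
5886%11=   1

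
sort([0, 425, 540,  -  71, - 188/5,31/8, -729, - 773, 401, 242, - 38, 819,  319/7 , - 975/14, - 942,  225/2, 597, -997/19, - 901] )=[ - 942, - 901, - 773, - 729,-71, - 975/14,  -  997/19, - 38, - 188/5,0, 31/8,319/7 , 225/2, 242,  401, 425, 540 , 597, 819 ] 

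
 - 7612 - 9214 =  - 16826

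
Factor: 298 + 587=885 = 3^1*5^1*59^1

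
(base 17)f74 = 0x116a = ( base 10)4458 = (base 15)14c3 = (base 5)120313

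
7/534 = 7/534 = 0.01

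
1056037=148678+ 907359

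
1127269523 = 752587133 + 374682390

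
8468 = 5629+2839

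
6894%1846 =1356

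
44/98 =22/49 = 0.45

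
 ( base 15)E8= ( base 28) 7m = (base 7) 431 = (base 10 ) 218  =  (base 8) 332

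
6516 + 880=7396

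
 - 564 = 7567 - 8131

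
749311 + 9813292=10562603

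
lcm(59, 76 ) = 4484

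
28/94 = 14/47 = 0.30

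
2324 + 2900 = 5224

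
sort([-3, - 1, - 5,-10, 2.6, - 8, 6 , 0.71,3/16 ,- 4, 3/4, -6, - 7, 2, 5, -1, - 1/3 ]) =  [ - 10,-8,-7, - 6, - 5,-4, - 3, - 1, - 1,  -  1/3,3/16, 0.71,3/4, 2,2.6, 5, 6]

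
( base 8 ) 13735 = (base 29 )77J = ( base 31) 6B2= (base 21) dhj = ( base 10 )6109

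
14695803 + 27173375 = 41869178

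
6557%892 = 313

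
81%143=81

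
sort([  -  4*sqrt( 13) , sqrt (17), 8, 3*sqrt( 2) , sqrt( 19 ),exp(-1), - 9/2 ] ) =[ - 4 * sqrt (13 ), - 9/2, exp( - 1 ), sqrt( 17 ),3*sqrt( 2), sqrt( 19),8]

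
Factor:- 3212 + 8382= 2^1*5^1*11^1 *47^1= 5170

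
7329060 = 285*25716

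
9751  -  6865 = 2886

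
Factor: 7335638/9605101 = 2^1*11^(-2)*41^1 * 163^( - 1 )*487^(-1)* 89459^1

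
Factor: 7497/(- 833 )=  -  3^2 =- 9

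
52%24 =4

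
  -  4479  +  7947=3468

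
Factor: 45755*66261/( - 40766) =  - 3031772055/40766 = - 2^(-1 )*3^1*5^1*11^(- 1)*13^1*17^(-1 )*109^(-1)*1699^1*9151^1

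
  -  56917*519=-29539923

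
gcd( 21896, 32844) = 10948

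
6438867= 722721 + 5716146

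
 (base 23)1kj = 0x3f0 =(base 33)ui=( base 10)1008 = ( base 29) 15m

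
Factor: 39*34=1326 = 2^1*3^1*13^1 * 17^1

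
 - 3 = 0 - 3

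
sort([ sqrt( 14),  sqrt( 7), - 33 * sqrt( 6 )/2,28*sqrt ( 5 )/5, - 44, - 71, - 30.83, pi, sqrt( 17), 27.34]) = [ - 71, -44,  -  33*sqrt (6 )/2, - 30.83, sqrt( 7 ),pi,sqrt ( 14), sqrt( 17), 28*sqrt(5)/5,27.34 ] 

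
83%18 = 11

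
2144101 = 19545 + 2124556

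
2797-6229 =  - 3432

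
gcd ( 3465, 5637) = 3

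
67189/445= 150 + 439/445= 150.99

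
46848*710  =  33262080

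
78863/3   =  26287+2/3 = 26287.67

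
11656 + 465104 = 476760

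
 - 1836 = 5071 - 6907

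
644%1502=644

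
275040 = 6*45840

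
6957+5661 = 12618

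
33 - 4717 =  - 4684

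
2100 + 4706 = 6806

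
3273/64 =3273/64   =  51.14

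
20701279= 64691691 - 43990412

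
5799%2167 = 1465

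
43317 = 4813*9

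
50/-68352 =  - 1 + 34151/34176=- 0.00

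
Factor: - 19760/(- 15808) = 2^ ( - 2)*5^1 =5/4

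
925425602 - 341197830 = 584227772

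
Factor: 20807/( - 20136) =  - 2^( - 3) * 3^( -1) * 839^( - 1)*20807^1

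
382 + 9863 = 10245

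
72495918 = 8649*8382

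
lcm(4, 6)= 12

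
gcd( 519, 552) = 3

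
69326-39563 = 29763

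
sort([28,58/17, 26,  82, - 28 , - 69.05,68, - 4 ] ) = [-69.05, - 28, - 4,58/17,26 , 28, 68,82]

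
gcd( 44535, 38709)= 3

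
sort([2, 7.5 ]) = [2, 7.5]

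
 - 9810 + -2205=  - 12015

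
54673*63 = 3444399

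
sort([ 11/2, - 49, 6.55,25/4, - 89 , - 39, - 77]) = [ - 89,  -  77,-49,- 39, 11/2,25/4, 6.55]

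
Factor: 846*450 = 380700 = 2^2*3^4*5^2*47^1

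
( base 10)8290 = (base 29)9op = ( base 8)20142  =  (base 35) 6qu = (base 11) 6257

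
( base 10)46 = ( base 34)1C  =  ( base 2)101110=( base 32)1e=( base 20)26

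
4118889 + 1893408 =6012297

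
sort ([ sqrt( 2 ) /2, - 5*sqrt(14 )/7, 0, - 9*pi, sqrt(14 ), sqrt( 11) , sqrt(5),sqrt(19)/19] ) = [ - 9*pi,-5 * sqrt(14 ) /7,0, sqrt( 19 )/19,sqrt(2) /2 , sqrt(5), sqrt(11 ), sqrt(14 )]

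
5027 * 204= 1025508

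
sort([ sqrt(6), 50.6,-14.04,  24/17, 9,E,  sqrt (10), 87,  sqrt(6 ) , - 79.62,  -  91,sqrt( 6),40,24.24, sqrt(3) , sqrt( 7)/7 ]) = [ - 91, - 79.62, - 14.04,  sqrt( 7 ) /7,24/17, sqrt( 3 ), sqrt( 6) , sqrt( 6 ), sqrt( 6), E, sqrt( 10),  9, 24.24 , 40,50.6, 87 ]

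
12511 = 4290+8221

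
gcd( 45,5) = 5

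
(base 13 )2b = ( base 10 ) 37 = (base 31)16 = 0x25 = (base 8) 45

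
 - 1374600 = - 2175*632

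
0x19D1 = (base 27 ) 91L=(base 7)25161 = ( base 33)629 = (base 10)6609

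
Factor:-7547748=-2^2 * 3^1*13^1 * 48383^1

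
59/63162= 59/63162 = 0.00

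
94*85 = 7990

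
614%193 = 35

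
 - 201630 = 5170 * (  -  39 ) 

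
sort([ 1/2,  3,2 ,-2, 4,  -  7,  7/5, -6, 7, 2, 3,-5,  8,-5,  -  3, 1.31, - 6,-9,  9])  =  [ - 9, - 7,-6,  -  6, - 5,  -  5, - 3 , - 2, 1/2,1.31 , 7/5, 2,2, 3,3,4, 7, 8, 9]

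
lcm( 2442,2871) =212454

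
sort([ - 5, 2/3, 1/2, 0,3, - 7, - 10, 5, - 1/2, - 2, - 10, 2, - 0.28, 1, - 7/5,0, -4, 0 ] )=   [ - 10,-10, - 7, - 5, - 4, - 2, - 7/5,-1/2, - 0.28, 0,0, 0,1/2, 2/3, 1, 2,3,  5]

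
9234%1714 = 664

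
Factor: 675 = 3^3*5^2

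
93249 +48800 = 142049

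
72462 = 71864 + 598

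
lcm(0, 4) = 0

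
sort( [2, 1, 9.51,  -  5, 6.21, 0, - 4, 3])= [ - 5, - 4, 0, 1 , 2, 3,  6.21, 9.51 ]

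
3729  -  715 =3014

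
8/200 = 1/25 = 0.04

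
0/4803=0 = 0.00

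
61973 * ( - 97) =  - 6011381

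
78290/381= 205 + 185/381 =205.49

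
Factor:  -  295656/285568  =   - 2^( - 4)*3^1*23^( -1)*127^1 = - 381/368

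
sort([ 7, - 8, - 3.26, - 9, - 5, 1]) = [ - 9, - 8,  -  5, -3.26,  1,7] 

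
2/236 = 1/118 =0.01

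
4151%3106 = 1045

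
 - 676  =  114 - 790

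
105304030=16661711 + 88642319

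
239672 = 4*59918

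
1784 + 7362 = 9146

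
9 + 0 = 9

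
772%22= 2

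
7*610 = 4270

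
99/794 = 99/794= 0.12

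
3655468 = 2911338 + 744130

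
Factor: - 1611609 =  - 3^1 * 37^1 * 14519^1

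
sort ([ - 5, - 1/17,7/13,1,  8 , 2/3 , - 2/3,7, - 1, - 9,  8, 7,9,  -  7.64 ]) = [ - 9,  -  7.64, -5, - 1, - 2/3, - 1/17,7/13,2/3,1,  7,7, 8,8, 9 ]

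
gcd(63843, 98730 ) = 3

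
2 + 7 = 9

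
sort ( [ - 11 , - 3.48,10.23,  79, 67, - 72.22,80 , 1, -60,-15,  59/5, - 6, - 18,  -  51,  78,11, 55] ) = [ - 72.22, - 60,-51 , - 18 ,-15, - 11, - 6, - 3.48,  1,  10.23, 11, 59/5, 55, 67, 78,79, 80]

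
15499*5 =77495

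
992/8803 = 992/8803 =0.11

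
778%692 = 86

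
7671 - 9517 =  - 1846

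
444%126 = 66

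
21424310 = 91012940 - 69588630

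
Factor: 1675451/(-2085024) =-2^( - 5) * 3^( -1 )*37^(-1 )* 113^1 * 587^( - 1)*14827^1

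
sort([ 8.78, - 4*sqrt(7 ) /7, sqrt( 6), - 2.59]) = [ -2.59,-4*sqrt(7 )/7,  sqrt( 6),8.78 ]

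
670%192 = 94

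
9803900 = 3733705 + 6070195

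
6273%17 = 0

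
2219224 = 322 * 6892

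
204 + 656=860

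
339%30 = 9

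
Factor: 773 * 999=3^3*37^1 * 773^1= 772227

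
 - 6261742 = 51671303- 57933045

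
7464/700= 10 + 116/175=10.66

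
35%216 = 35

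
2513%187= 82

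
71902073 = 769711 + 71132362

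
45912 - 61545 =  - 15633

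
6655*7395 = 49213725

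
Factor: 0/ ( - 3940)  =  0^1 = 0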